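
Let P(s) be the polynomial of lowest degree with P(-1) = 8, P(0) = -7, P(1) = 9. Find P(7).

756

Evaluate each Lagrange basis at s = 7:
L_0(7) = (7)·(6)/[(-1)·(-2)] = 21
L_1(7) = (8)·(6)/[(1)·(-1)] = -48
L_2(7) = (8)·(7)/[(2)·(1)] = 28
Sum: 8·(21) + (-7)·(-48) + 9·(28) = 756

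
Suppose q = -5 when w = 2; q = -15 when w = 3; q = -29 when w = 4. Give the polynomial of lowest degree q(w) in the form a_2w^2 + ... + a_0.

L_0(w) = (w - 3)(w - 4) / [2] = (1/2)w^2 - (7/2)w + 6
L_1(w) = (w - 2)(w - 4) / [-1] = -w^2 + 6w - 8
L_2(w) = (w - 2)(w - 3) / [2] = (1/2)w^2 - (5/2)w + 3
q(w) = (-5)·L_0 + (-15)·L_1 + (-29)·L_2
  (-5)·L_0(w) = -(5/2)w^2 + (35/2)w - 30
  (-15)·L_1(w) = 15w^2 - 90w + 120
  (-29)·L_2(w) = -(29/2)w^2 + (145/2)w - 87
Adding term by term: -2w^2 + 3

q(w) = -2w^2 + 3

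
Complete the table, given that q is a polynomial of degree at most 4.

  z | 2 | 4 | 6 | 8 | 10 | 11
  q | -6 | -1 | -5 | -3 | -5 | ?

The 5 known values determine q uniquely (degree ≤ 4).
Evaluate each Lagrange basis at z = 11:
L_0(11) = (7)·(5)·(3)·(1)/[(-2)·(-4)·(-6)·(-8)] = 35/128
L_1(11) = (9)·(5)·(3)·(1)/[(2)·(-2)·(-4)·(-6)] = -45/32
L_2(11) = (9)·(7)·(3)·(1)/[(4)·(2)·(-2)·(-4)] = 189/64
L_3(11) = (9)·(7)·(5)·(1)/[(6)·(4)·(2)·(-2)] = -105/32
L_4(11) = (9)·(7)·(5)·(3)/[(8)·(6)·(4)·(2)] = 315/128
Sum: (-6)·(35/128) + (-1)·(-45/32) + (-5)·(189/64) + (-3)·(-105/32) + (-5)·(315/128) = -2235/128

-2235/128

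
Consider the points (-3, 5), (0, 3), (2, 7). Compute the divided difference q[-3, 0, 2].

8/15

q[-3,0] = (3 - 5) / (0 - (-3)) = -2/3
q[0,2] = (7 - 3) / (2 - 0) = 2
q[-3,0,2] = (2 - (-2/3)) / (2 - (-3)) = 8/15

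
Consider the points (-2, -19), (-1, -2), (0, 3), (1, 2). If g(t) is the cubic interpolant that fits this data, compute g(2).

L_0(2) = (3)·(2)·(1)/[(-1)·(-2)·(-3)] = -1
L_1(2) = (4)·(2)·(1)/[(1)·(-1)·(-2)] = 4
L_2(2) = (4)·(3)·(1)/[(2)·(1)·(-1)] = -6
L_3(2) = (4)·(3)·(2)/[(3)·(2)·(1)] = 4
Sum: (-19)·(-1) + (-2)·(4) + 3·(-6) + 2·(4) = 1

1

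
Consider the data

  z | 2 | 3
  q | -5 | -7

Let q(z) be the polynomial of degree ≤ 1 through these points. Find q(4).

-9

L_0(4) = (1)/[(-1)] = -1
L_1(4) = (2)/[(1)] = 2
Sum: (-5)·(-1) + (-7)·(2) = -9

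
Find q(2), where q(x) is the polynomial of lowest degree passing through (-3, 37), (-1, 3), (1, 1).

12

L_0(2) = (3)·(1)/[(-2)·(-4)] = 3/8
L_1(2) = (5)·(1)/[(2)·(-2)] = -5/4
L_2(2) = (5)·(3)/[(4)·(2)] = 15/8
Sum: 37·(3/8) + 3·(-5/4) + 1·(15/8) = 12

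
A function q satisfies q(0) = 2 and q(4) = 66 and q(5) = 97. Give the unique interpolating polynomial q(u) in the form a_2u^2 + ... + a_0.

q(u) = 3u^2 + 4u + 2

L_0(u) = (u - 4)(u - 5) / [20] = (1/20)u^2 - (9/20)u + 1
L_1(u) = u(u - 5) / [-4] = -(1/4)u^2 + (5/4)u
L_2(u) = u(u - 4) / [5] = (1/5)u^2 - (4/5)u
q(u) = 2·L_0 + 66·L_1 + 97·L_2
  2·L_0(u) = (1/10)u^2 - (9/10)u + 2
  66·L_1(u) = -(33/2)u^2 + (165/2)u
  97·L_2(u) = (97/5)u^2 - (388/5)u
Adding term by term: 3u^2 + 4u + 2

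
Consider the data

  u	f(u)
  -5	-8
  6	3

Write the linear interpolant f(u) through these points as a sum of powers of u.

Build the Lagrange basis polynomials:
L_0(u) = (u - 6) / [-11] = -(1/11)u + 6/11
L_1(u) = (u + 5) / [11] = (1/11)u + 5/11
f(u) = (-8)·L_0 + 3·L_1
  (-8)·L_0(u) = (8/11)u - 48/11
  3·L_1(u) = (3/11)u + 15/11
Adding term by term: u - 3

f(u) = u - 3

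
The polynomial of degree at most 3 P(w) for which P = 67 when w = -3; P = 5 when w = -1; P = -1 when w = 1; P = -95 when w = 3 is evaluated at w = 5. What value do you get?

-421

Evaluate each Lagrange basis at w = 5:
L_0(5) = (6)·(4)·(2)/[(-2)·(-4)·(-6)] = -1
L_1(5) = (8)·(4)·(2)/[(2)·(-2)·(-4)] = 4
L_2(5) = (8)·(6)·(2)/[(4)·(2)·(-2)] = -6
L_3(5) = (8)·(6)·(4)/[(6)·(4)·(2)] = 4
Sum: 67·(-1) + 5·(4) + (-1)·(-6) + (-95)·(4) = -421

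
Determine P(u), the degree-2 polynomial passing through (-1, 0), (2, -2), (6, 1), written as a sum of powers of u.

P(u) = (17/84)u^2 - (73/84)u - 15/14

L_0(u) = (u - 2)(u - 6) / [21] = (1/21)u^2 - (8/21)u + 4/7
L_1(u) = (u + 1)(u - 6) / [-12] = -(1/12)u^2 + (5/12)u + 1/2
L_2(u) = (u + 1)(u - 2) / [28] = (1/28)u^2 - (1/28)u - 1/14
P(u) = 0·L_0 + (-2)·L_1 + 1·L_2
  0·L_0(u) = 0
  (-2)·L_1(u) = (1/6)u^2 - (5/6)u - 1
  1·L_2(u) = (1/28)u^2 - (1/28)u - 1/14
Adding term by term: (17/84)u^2 - (73/84)u - 15/14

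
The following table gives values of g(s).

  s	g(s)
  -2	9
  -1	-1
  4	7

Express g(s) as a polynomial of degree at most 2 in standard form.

g(s) = (29/15)s^2 - (21/5)s - 107/15

L_0(s) = (s + 1)(s - 4) / [6] = (1/6)s^2 - (1/2)s - 2/3
L_1(s) = (s + 2)(s - 4) / [-5] = -(1/5)s^2 + (2/5)s + 8/5
L_2(s) = (s + 2)(s + 1) / [30] = (1/30)s^2 + (1/10)s + 1/15
g(s) = 9·L_0 + (-1)·L_1 + 7·L_2
  9·L_0(s) = (3/2)s^2 - (9/2)s - 6
  (-1)·L_1(s) = (1/5)s^2 - (2/5)s - 8/5
  7·L_2(s) = (7/30)s^2 + (7/10)s + 7/15
Adding term by term: (29/15)s^2 - (21/5)s - 107/15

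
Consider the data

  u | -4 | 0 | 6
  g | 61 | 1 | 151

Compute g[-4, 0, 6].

g[-4,0] = (1 - 61) / (0 - (-4)) = -15
g[0,6] = (151 - 1) / (6 - 0) = 25
g[-4,0,6] = (25 - (-15)) / (6 - (-4)) = 4

4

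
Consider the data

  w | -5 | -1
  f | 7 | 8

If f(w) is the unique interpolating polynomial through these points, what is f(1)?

17/2

Evaluate each Lagrange basis at w = 1:
L_0(1) = (2)/[(-4)] = -1/2
L_1(1) = (6)/[(4)] = 3/2
Sum: 7·(-1/2) + 8·(3/2) = 17/2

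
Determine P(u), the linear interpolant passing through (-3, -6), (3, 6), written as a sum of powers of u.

P(u) = 2u

Build the Lagrange basis polynomials:
L_0(u) = (u - 3) / [-6] = -(1/6)u + 1/2
L_1(u) = (u + 3) / [6] = (1/6)u + 1/2
P(u) = (-6)·L_0 + 6·L_1
  (-6)·L_0(u) = u - 3
  6·L_1(u) = u + 3
Adding term by term: 2u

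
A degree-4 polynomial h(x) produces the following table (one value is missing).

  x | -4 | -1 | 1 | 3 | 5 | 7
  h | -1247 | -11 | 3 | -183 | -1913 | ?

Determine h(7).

-8067

The 5 known values determine h uniquely (degree ≤ 4).
Evaluate each Lagrange basis at x = 7:
L_0(7) = (8)·(6)·(4)·(2)/[(-3)·(-5)·(-7)·(-9)] = 128/315
L_1(7) = (11)·(6)·(4)·(2)/[(3)·(-2)·(-4)·(-6)] = -11/3
L_2(7) = (11)·(8)·(4)·(2)/[(5)·(2)·(-2)·(-4)] = 44/5
L_3(7) = (11)·(8)·(6)·(2)/[(7)·(4)·(2)·(-2)] = -66/7
L_4(7) = (11)·(8)·(6)·(4)/[(9)·(6)·(4)·(2)] = 44/9
Sum: (-1247)·(128/315) + (-11)·(-11/3) + 3·(44/5) + (-183)·(-66/7) + (-1913)·(44/9) = -8067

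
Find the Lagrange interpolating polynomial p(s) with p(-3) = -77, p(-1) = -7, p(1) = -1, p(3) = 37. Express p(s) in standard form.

Build the Lagrange basis polynomials:
L_0(s) = (s + 1)(s - 1)(s - 3) / [-48] = -(1/48)s^3 + (1/16)s^2 + (1/48)s - 1/16
L_1(s) = (s + 3)(s - 1)(s - 3) / [16] = (1/16)s^3 - (1/16)s^2 - (9/16)s + 9/16
L_2(s) = (s + 3)(s + 1)(s - 3) / [-16] = -(1/16)s^3 - (1/16)s^2 + (9/16)s + 9/16
L_3(s) = (s + 3)(s + 1)(s - 1) / [48] = (1/48)s^3 + (1/16)s^2 - (1/48)s - 1/16
p(s) = (-77)·L_0 + (-7)·L_1 + (-1)·L_2 + 37·L_3
  (-77)·L_0(s) = (77/48)s^3 - (77/16)s^2 - (77/48)s + 77/16
  (-7)·L_1(s) = -(7/16)s^3 + (7/16)s^2 + (63/16)s - 63/16
  (-1)·L_2(s) = (1/16)s^3 + (1/16)s^2 - (9/16)s - 9/16
  37·L_3(s) = (37/48)s^3 + (37/16)s^2 - (37/48)s - 37/16
Adding term by term: 2s^3 - 2s^2 + s - 2

p(s) = 2s^3 - 2s^2 + s - 2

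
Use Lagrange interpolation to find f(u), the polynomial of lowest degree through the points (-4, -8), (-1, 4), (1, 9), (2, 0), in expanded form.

Build the Lagrange basis polynomials:
L_0(u) = (u + 1)(u - 1)(u - 2) / [-90] = -(1/90)u^3 + (1/45)u^2 + (1/90)u - 1/45
L_1(u) = (u + 4)(u - 1)(u - 2) / [18] = (1/18)u^3 + (1/18)u^2 - (5/9)u + 4/9
L_2(u) = (u + 4)(u + 1)(u - 2) / [-10] = -(1/10)u^3 - (3/10)u^2 + (3/5)u + 4/5
L_3(u) = (u + 4)(u + 1)(u - 1) / [18] = (1/18)u^3 + (2/9)u^2 - (1/18)u - 2/9
f(u) = (-8)·L_0 + 4·L_1 + 9·L_2 + 0·L_3
  (-8)·L_0(u) = (4/45)u^3 - (8/45)u^2 - (4/45)u + 8/45
  4·L_1(u) = (2/9)u^3 + (2/9)u^2 - (20/9)u + 16/9
  9·L_2(u) = -(9/10)u^3 - (27/10)u^2 + (27/5)u + 36/5
  0·L_3(u) = 0
Adding term by term: -(53/90)u^3 - (239/90)u^2 + (139/45)u + 412/45

f(u) = -(53/90)u^3 - (239/90)u^2 + (139/45)u + 412/45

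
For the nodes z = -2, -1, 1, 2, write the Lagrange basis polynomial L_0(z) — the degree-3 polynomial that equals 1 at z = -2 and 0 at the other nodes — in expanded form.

L_0(z) = (z + 1)(z - 1)(z - 2) / [(-1)·(-3)·(-4)]
       = (z^3 - 2z^2 - z + 2) / (-12)

L_0(z) = -(1/12)z^3 + (1/6)z^2 + (1/12)z - 1/6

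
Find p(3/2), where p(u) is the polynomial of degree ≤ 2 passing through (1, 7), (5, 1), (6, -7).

341/40

Evaluate each Lagrange basis at u = 3/2:
L_0(3/2) = (-7/2)·(-9/2)/[(-4)·(-5)] = 63/80
L_1(3/2) = (1/2)·(-9/2)/[(4)·(-1)] = 9/16
L_2(3/2) = (1/2)·(-7/2)/[(5)·(1)] = -7/20
Sum: 7·(63/80) + 1·(9/16) + (-7)·(-7/20) = 341/40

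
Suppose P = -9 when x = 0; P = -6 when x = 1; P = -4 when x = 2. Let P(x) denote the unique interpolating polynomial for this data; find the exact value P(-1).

L_0(-1) = (-2)·(-3)/[(-1)·(-2)] = 3
L_1(-1) = (-1)·(-3)/[(1)·(-1)] = -3
L_2(-1) = (-1)·(-2)/[(2)·(1)] = 1
Sum: (-9)·(3) + (-6)·(-3) + (-4)·(1) = -13

-13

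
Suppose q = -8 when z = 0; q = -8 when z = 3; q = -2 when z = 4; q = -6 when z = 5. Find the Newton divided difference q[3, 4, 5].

-5

q[3,4] = (-2 - (-8)) / (4 - 3) = 6
q[4,5] = (-6 - (-2)) / (5 - 4) = -4
q[3,4,5] = (-4 - 6) / (5 - 3) = -5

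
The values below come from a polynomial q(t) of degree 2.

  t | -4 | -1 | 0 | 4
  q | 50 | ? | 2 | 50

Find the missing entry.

The 3 known values determine q uniquely (degree ≤ 2).
Evaluate each Lagrange basis at t = -1:
L_0(-1) = (-1)·(-5)/[(-4)·(-8)] = 5/32
L_1(-1) = (3)·(-5)/[(4)·(-4)] = 15/16
L_2(-1) = (3)·(-1)/[(8)·(4)] = -3/32
Sum: 50·(5/32) + 2·(15/16) + 50·(-3/32) = 5

5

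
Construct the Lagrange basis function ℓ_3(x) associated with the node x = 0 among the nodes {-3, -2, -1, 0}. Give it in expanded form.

ℓ_3(x) = (1/6)x^3 + x^2 + (11/6)x + 1

ℓ_3(x) = (x + 3)(x + 2)(x + 1) / [(3)·(2)·(1)]
       = (x^3 + 6x^2 + 11x + 6) / (6)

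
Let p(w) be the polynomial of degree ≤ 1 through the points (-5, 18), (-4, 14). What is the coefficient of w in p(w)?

-4

The leading coefficient equals the top divided difference p[-5,-4].
p[-5,-4] = (14 - 18) / (-4 - (-5)) = -4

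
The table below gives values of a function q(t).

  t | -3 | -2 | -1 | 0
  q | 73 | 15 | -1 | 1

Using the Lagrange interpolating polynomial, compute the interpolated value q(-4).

Evaluate each Lagrange basis at t = -4:
L_0(-4) = (-2)·(-3)·(-4)/[(-1)·(-2)·(-3)] = 4
L_1(-4) = (-1)·(-3)·(-4)/[(1)·(-1)·(-2)] = -6
L_2(-4) = (-1)·(-2)·(-4)/[(2)·(1)·(-1)] = 4
L_3(-4) = (-1)·(-2)·(-3)/[(3)·(2)·(1)] = -1
Sum: 73·(4) + 15·(-6) + (-1)·(4) + 1·(-1) = 197

197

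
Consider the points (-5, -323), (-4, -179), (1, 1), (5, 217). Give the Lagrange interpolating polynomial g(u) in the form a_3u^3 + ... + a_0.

g(u) = 2u^3 - 2u^2 + 4u - 3

L_0(u) = (u + 4)(u - 1)(u - 5) / [-60] = -(1/60)u^3 + (1/30)u^2 + (19/60)u - 1/3
L_1(u) = (u + 5)(u - 1)(u - 5) / [45] = (1/45)u^3 - (1/45)u^2 - (5/9)u + 5/9
L_2(u) = (u + 5)(u + 4)(u - 5) / [-120] = -(1/120)u^3 - (1/30)u^2 + (5/24)u + 5/6
L_3(u) = (u + 5)(u + 4)(u - 1) / [360] = (1/360)u^3 + (1/45)u^2 + (11/360)u - 1/18
g(u) = (-323)·L_0 + (-179)·L_1 + 1·L_2 + 217·L_3
  (-323)·L_0(u) = (323/60)u^3 - (323/30)u^2 - (6137/60)u + 323/3
  (-179)·L_1(u) = -(179/45)u^3 + (179/45)u^2 + (895/9)u - 895/9
  1·L_2(u) = -(1/120)u^3 - (1/30)u^2 + (5/24)u + 5/6
  217·L_3(u) = (217/360)u^3 + (217/45)u^2 + (2387/360)u - 217/18
Adding term by term: 2u^3 - 2u^2 + 4u - 3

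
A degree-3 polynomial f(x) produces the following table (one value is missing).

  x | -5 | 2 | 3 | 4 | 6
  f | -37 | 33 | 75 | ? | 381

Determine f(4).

143

The 4 known values determine f uniquely (degree ≤ 3).
Evaluate each Lagrange basis at x = 4:
L_0(4) = (2)·(1)·(-2)/[(-7)·(-8)·(-11)] = 1/154
L_1(4) = (9)·(1)·(-2)/[(7)·(-1)·(-4)] = -9/14
L_2(4) = (9)·(2)·(-2)/[(8)·(1)·(-3)] = 3/2
L_3(4) = (9)·(2)·(1)/[(11)·(4)·(3)] = 3/22
Sum: (-37)·(1/154) + 33·(-9/14) + 75·(3/2) + 381·(3/22) = 143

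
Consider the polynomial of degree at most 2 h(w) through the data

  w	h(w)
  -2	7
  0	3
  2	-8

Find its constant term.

Build the Lagrange basis polynomials:
L_0(w) = w(w - 2) / [8] = (1/8)w^2 - (1/4)w
L_1(w) = (w + 2)(w - 2) / [-4] = -(1/4)w^2 + 1
L_2(w) = (w + 2)w / [8] = (1/8)w^2 + (1/4)w
h(w) = 7·L_0 + 3·L_1 + (-8)·L_2
Only the constant term is needed; take it from each L_i and combine:
7·(0) + 3·(1) + (-8)·(0) = 3

3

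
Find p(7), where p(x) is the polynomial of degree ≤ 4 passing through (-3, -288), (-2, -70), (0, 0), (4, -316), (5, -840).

Using Newton's divided-difference form:
p[-3,-2] = (-70 - (-288)) / (-2 - (-3)) = 218
p[-2,0] = (0 - (-70)) / (0 - (-2)) = 35
p[0,4] = (-316 - 0) / (4 - 0) = -79
p[4,5] = (-840 - (-316)) / (5 - 4) = -524
p[-3,-2,0] = (35 - 218) / (0 - (-3)) = -61
p[-2,0,4] = (-79 - 35) / (4 - (-2)) = -19
p[0,4,5] = (-524 - (-79)) / (5 - 0) = -89
p[-3,-2,0,4] = (-19 - (-61)) / (4 - (-3)) = 6
p[-2,0,4,5] = (-89 - (-19)) / (5 - (-2)) = -10
p[-3,-2,0,4,5] = (-10 - 6) / (5 - (-3)) = -2
p(7) = -288 + 218·(10) + (-61)·(10)·(9) + 6·(10)·(9)·(7) + (-2)·(10)·(9)·(7)·(3) = -3598

-3598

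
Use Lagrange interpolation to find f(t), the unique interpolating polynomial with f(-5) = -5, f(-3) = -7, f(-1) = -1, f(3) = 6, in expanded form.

f(t) = -(29/192)t^3 - (23/64)t^2 + (677/192)t + 175/64

Build the Lagrange basis polynomials:
L_0(t) = (t + 3)(t + 1)(t - 3) / [-64] = -(1/64)t^3 - (1/64)t^2 + (9/64)t + 9/64
L_1(t) = (t + 5)(t + 1)(t - 3) / [24] = (1/24)t^3 + (1/8)t^2 - (13/24)t - 5/8
L_2(t) = (t + 5)(t + 3)(t - 3) / [-32] = -(1/32)t^3 - (5/32)t^2 + (9/32)t + 45/32
L_3(t) = (t + 5)(t + 3)(t + 1) / [192] = (1/192)t^3 + (3/64)t^2 + (23/192)t + 5/64
f(t) = (-5)·L_0 + (-7)·L_1 + (-1)·L_2 + 6·L_3
  (-5)·L_0(t) = (5/64)t^3 + (5/64)t^2 - (45/64)t - 45/64
  (-7)·L_1(t) = -(7/24)t^3 - (7/8)t^2 + (91/24)t + 35/8
  (-1)·L_2(t) = (1/32)t^3 + (5/32)t^2 - (9/32)t - 45/32
  6·L_3(t) = (1/32)t^3 + (9/32)t^2 + (23/32)t + 15/32
Adding term by term: -(29/192)t^3 - (23/64)t^2 + (677/192)t + 175/64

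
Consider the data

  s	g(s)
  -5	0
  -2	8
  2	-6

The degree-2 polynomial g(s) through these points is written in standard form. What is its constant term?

Build the Lagrange basis polynomials:
L_0(s) = (s + 2)(s - 2) / [21] = (1/21)s^2 - 4/21
L_1(s) = (s + 5)(s - 2) / [-12] = -(1/12)s^2 - (1/4)s + 5/6
L_2(s) = (s + 5)(s + 2) / [28] = (1/28)s^2 + (1/4)s + 5/14
g(s) = 0·L_0 + 8·L_1 + (-6)·L_2
Only the constant term is needed; take it from each L_i and combine:
0·(-4/21) + 8·(5/6) + (-6)·(5/14) = 95/21

95/21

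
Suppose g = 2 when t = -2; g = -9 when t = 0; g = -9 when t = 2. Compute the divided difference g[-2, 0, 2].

g[-2,0] = (-9 - 2) / (0 - (-2)) = -11/2
g[0,2] = (-9 - (-9)) / (2 - 0) = 0
g[-2,0,2] = (0 - (-11/2)) / (2 - (-2)) = 11/8

11/8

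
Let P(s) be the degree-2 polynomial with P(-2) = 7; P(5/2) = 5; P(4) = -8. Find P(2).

Evaluate each Lagrange basis at s = 2:
L_0(2) = (-1/2)·(-2)/[(-9/2)·(-6)] = 1/27
L_1(2) = (4)·(-2)/[(9/2)·(-3/2)] = 32/27
L_2(2) = (4)·(-1/2)/[(6)·(3/2)] = -2/9
Sum: 7·(1/27) + 5·(32/27) + (-8)·(-2/9) = 215/27

215/27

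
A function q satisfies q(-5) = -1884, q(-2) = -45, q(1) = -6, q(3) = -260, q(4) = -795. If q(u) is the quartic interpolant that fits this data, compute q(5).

L_0(5) = (7)·(4)·(2)·(1)/[(-3)·(-6)·(-8)·(-9)] = 7/162
L_1(5) = (10)·(4)·(2)·(1)/[(3)·(-3)·(-5)·(-6)] = -8/27
L_2(5) = (10)·(7)·(2)·(1)/[(6)·(3)·(-2)·(-3)] = 35/27
L_3(5) = (10)·(7)·(4)·(1)/[(8)·(5)·(2)·(-1)] = -7/2
L_4(5) = (10)·(7)·(4)·(2)/[(9)·(6)·(3)·(1)] = 280/81
Sum: (-1884)·(7/162) + (-45)·(-8/27) + (-6)·(35/27) + (-260)·(-7/2) + (-795)·(280/81) = -1914

-1914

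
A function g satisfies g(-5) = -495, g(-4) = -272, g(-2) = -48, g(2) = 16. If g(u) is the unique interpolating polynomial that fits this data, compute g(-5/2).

Evaluate each Lagrange basis at u = -5/2:
L_0(-5/2) = (3/2)·(-1/2)·(-9/2)/[(-1)·(-3)·(-7)] = -9/56
L_1(-5/2) = (5/2)·(-1/2)·(-9/2)/[(1)·(-2)·(-6)] = 15/32
L_2(-5/2) = (5/2)·(3/2)·(-9/2)/[(3)·(2)·(-4)] = 45/64
L_3(-5/2) = (5/2)·(3/2)·(-1/2)/[(7)·(6)·(4)] = -5/448
Sum: (-495)·(-9/56) + (-272)·(15/32) + (-48)·(45/64) + 16·(-5/448) = -655/8

-655/8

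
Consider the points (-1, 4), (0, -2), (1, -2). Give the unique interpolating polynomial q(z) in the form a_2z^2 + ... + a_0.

Build the Lagrange basis polynomials:
L_0(z) = z(z - 1) / [2] = (1/2)z^2 - (1/2)z
L_1(z) = (z + 1)(z - 1) / [-1] = -z^2 + 1
L_2(z) = (z + 1)z / [2] = (1/2)z^2 + (1/2)z
q(z) = 4·L_0 + (-2)·L_1 + (-2)·L_2
  4·L_0(z) = 2z^2 - 2z
  (-2)·L_1(z) = 2z^2 - 2
  (-2)·L_2(z) = -z^2 - z
Adding term by term: 3z^2 - 3z - 2

q(z) = 3z^2 - 3z - 2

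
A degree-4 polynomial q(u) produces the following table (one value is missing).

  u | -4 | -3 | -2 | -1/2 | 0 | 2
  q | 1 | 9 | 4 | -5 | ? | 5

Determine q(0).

The 5 known values determine q uniquely (degree ≤ 4).
Evaluate each Lagrange basis at u = 0:
L_0(0) = (3)·(2)·(1/2)·(-2)/[(-1)·(-2)·(-7/2)·(-6)] = -1/7
L_1(0) = (4)·(2)·(1/2)·(-2)/[(1)·(-1)·(-5/2)·(-5)] = 16/25
L_2(0) = (4)·(3)·(1/2)·(-2)/[(2)·(1)·(-3/2)·(-4)] = -1
L_3(0) = (4)·(3)·(2)·(-2)/[(7/2)·(5/2)·(3/2)·(-5/2)] = 256/175
L_4(0) = (4)·(3)·(2)·(1/2)/[(6)·(5)·(4)·(5/2)] = 1/25
Sum: 1·(-1/7) + 9·(16/25) + 4·(-1) + (-5)·(256/175) + 5·(1/25) = -962/175

-962/175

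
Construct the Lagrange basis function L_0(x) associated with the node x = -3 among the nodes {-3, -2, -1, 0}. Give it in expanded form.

L_0(x) = (x + 2)(x + 1)x / [(-1)·(-2)·(-3)]
       = (x^3 + 3x^2 + 2x) / (-6)

L_0(x) = -(1/6)x^3 - (1/2)x^2 - (1/3)x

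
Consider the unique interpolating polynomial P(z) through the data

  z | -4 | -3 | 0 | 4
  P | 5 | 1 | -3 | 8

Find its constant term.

-3

L_0(z) = (z + 3)z(z - 4) / [-32] = -(1/32)z^3 + (1/32)z^2 + (3/8)z
L_1(z) = (z + 4)z(z - 4) / [21] = (1/21)z^3 - (16/21)z
L_2(z) = (z + 4)(z + 3)(z - 4) / [-48] = -(1/48)z^3 - (1/16)z^2 + (1/3)z + 1
L_3(z) = (z + 4)(z + 3)z / [224] = (1/224)z^3 + (1/32)z^2 + (3/56)z
P(z) = 5·L_0 + 1·L_1 + (-3)·L_2 + 8·L_3
Only the constant term is needed; take it from each L_i and combine:
5·(0) + 1·(0) + (-3)·(1) + 8·(0) = -3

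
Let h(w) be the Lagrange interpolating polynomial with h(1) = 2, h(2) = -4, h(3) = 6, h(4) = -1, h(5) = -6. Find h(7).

Evaluate each Lagrange basis at w = 7:
L_0(7) = (5)·(4)·(3)·(2)/[(-1)·(-2)·(-3)·(-4)] = 5
L_1(7) = (6)·(4)·(3)·(2)/[(1)·(-1)·(-2)·(-3)] = -24
L_2(7) = (6)·(5)·(3)·(2)/[(2)·(1)·(-1)·(-2)] = 45
L_3(7) = (6)·(5)·(4)·(2)/[(3)·(2)·(1)·(-1)] = -40
L_4(7) = (6)·(5)·(4)·(3)/[(4)·(3)·(2)·(1)] = 15
Sum: 2·(5) + (-4)·(-24) + 6·(45) + (-1)·(-40) + (-6)·(15) = 326

326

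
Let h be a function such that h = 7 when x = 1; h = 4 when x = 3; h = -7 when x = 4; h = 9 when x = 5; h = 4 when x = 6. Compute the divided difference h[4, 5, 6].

-21/2

h[4,5] = (9 - (-7)) / (5 - 4) = 16
h[5,6] = (4 - 9) / (6 - 5) = -5
h[4,5,6] = (-5 - 16) / (6 - 4) = -21/2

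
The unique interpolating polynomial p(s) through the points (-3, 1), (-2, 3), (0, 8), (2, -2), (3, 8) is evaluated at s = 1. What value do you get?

L_0(1) = (3)·(1)·(-1)·(-2)/[(-1)·(-3)·(-5)·(-6)] = 1/15
L_1(1) = (4)·(1)·(-1)·(-2)/[(1)·(-2)·(-4)·(-5)] = -1/5
L_2(1) = (4)·(3)·(-1)·(-2)/[(3)·(2)·(-2)·(-3)] = 2/3
L_3(1) = (4)·(3)·(1)·(-2)/[(5)·(4)·(2)·(-1)] = 3/5
L_4(1) = (4)·(3)·(1)·(-1)/[(6)·(5)·(3)·(1)] = -2/15
Sum: 1·(1/15) + 3·(-1/5) + 8·(2/3) + (-2)·(3/5) + 8·(-2/15) = 38/15

38/15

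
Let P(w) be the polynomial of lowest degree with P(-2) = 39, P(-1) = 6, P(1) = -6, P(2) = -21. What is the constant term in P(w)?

L_0(w) = (w + 1)(w - 1)(w - 2) / [-12] = -(1/12)w^3 + (1/6)w^2 + (1/12)w - 1/6
L_1(w) = (w + 2)(w - 1)(w - 2) / [6] = (1/6)w^3 - (1/6)w^2 - (2/3)w + 2/3
L_2(w) = (w + 2)(w + 1)(w - 2) / [-6] = -(1/6)w^3 - (1/6)w^2 + (2/3)w + 2/3
L_3(w) = (w + 2)(w + 1)(w - 1) / [12] = (1/12)w^3 + (1/6)w^2 - (1/12)w - 1/6
P(w) = 39·L_0 + 6·L_1 + (-6)·L_2 + (-21)·L_3
Only the constant term is needed; take it from each L_i and combine:
39·(-1/6) + 6·(2/3) + (-6)·(2/3) + (-21)·(-1/6) = -3

-3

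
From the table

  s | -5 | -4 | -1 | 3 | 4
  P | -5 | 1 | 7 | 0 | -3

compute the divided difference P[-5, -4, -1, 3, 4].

-5/2016

P[-5,-4] = (1 - (-5)) / (-4 - (-5)) = 6
P[-4,-1] = (7 - 1) / (-1 - (-4)) = 2
P[-1,3] = (0 - 7) / (3 - (-1)) = -7/4
P[3,4] = (-3 - 0) / (4 - 3) = -3
P[-5,-4,-1] = (2 - 6) / (-1 - (-5)) = -1
P[-4,-1,3] = (-7/4 - 2) / (3 - (-4)) = -15/28
P[-1,3,4] = (-3 - (-7/4)) / (4 - (-1)) = -1/4
P[-5,-4,-1,3] = (-15/28 - (-1)) / (3 - (-5)) = 13/224
P[-4,-1,3,4] = (-1/4 - (-15/28)) / (4 - (-4)) = 1/28
P[-5,-4,-1,3,4] = (1/28 - 13/224) / (4 - (-5)) = -5/2016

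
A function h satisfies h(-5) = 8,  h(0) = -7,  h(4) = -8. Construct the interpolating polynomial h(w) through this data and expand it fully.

h(w) = (11/36)w^2 - (53/36)w - 7

Build the Lagrange basis polynomials:
L_0(w) = w(w - 4) / [45] = (1/45)w^2 - (4/45)w
L_1(w) = (w + 5)(w - 4) / [-20] = -(1/20)w^2 - (1/20)w + 1
L_2(w) = (w + 5)w / [36] = (1/36)w^2 + (5/36)w
h(w) = 8·L_0 + (-7)·L_1 + (-8)·L_2
  8·L_0(w) = (8/45)w^2 - (32/45)w
  (-7)·L_1(w) = (7/20)w^2 + (7/20)w - 7
  (-8)·L_2(w) = -(2/9)w^2 - (10/9)w
Adding term by term: (11/36)w^2 - (53/36)w - 7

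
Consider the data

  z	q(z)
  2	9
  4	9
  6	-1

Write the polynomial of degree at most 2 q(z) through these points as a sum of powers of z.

q(z) = -(5/4)z^2 + (15/2)z - 1

Newton's divided differences:
q[2,4] = (9 - 9) / (4 - 2) = 0
q[4,6] = (-1 - 9) / (6 - 4) = -5
q[2,4,6] = (-5 - 0) / (6 - 2) = -5/4
q(z) = 9 + (-5/4)·(z - 2)(z - 4)
Expanding: q(z) = -(5/4)z^2 + (15/2)z - 1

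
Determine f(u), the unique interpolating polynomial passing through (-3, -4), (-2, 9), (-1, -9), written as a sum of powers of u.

f(u) = -(31/2)u^2 - (129/2)u - 58

Build the Lagrange basis polynomials:
L_0(u) = (u + 2)(u + 1) / [2] = (1/2)u^2 + (3/2)u + 1
L_1(u) = (u + 3)(u + 1) / [-1] = -u^2 - 4u - 3
L_2(u) = (u + 3)(u + 2) / [2] = (1/2)u^2 + (5/2)u + 3
f(u) = (-4)·L_0 + 9·L_1 + (-9)·L_2
  (-4)·L_0(u) = -2u^2 - 6u - 4
  9·L_1(u) = -9u^2 - 36u - 27
  (-9)·L_2(u) = -(9/2)u^2 - (45/2)u - 27
Adding term by term: -(31/2)u^2 - (129/2)u - 58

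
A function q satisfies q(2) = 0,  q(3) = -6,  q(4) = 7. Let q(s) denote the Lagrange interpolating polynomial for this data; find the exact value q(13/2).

981/8

Evaluate each Lagrange basis at s = 13/2:
L_0(13/2) = (7/2)·(5/2)/[(-1)·(-2)] = 35/8
L_1(13/2) = (9/2)·(5/2)/[(1)·(-1)] = -45/4
L_2(13/2) = (9/2)·(7/2)/[(2)·(1)] = 63/8
Sum: 0 + (-6)·(-45/4) + 7·(63/8) = 981/8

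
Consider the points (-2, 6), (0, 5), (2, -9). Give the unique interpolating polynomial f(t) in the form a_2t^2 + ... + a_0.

L_0(t) = t(t - 2) / [8] = (1/8)t^2 - (1/4)t
L_1(t) = (t + 2)(t - 2) / [-4] = -(1/4)t^2 + 1
L_2(t) = (t + 2)t / [8] = (1/8)t^2 + (1/4)t
f(t) = 6·L_0 + 5·L_1 + (-9)·L_2
  6·L_0(t) = (3/4)t^2 - (3/2)t
  5·L_1(t) = -(5/4)t^2 + 5
  (-9)·L_2(t) = -(9/8)t^2 - (9/4)t
Adding term by term: -(13/8)t^2 - (15/4)t + 5

f(t) = -(13/8)t^2 - (15/4)t + 5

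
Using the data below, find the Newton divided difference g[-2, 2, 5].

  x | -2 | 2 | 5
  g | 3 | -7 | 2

11/14

g[-2,2] = (-7 - 3) / (2 - (-2)) = -5/2
g[2,5] = (2 - (-7)) / (5 - 2) = 3
g[-2,2,5] = (3 - (-5/2)) / (5 - (-2)) = 11/14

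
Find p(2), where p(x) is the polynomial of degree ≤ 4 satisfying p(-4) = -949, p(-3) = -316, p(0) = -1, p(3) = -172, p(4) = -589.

Using Newton's divided-difference form:
p[-4,-3] = (-316 - (-949)) / (-3 - (-4)) = 633
p[-3,0] = (-1 - (-316)) / (0 - (-3)) = 105
p[0,3] = (-172 - (-1)) / (3 - 0) = -57
p[3,4] = (-589 - (-172)) / (4 - 3) = -417
p[-4,-3,0] = (105 - 633) / (0 - (-4)) = -132
p[-3,0,3] = (-57 - 105) / (3 - (-3)) = -27
p[0,3,4] = (-417 - (-57)) / (4 - 0) = -90
p[-4,-3,0,3] = (-27 - (-132)) / (3 - (-4)) = 15
p[-3,0,3,4] = (-90 - (-27)) / (4 - (-3)) = -9
p[-4,-3,0,3,4] = (-9 - 15) / (4 - (-4)) = -3
p(2) = -949 + 633·(6) + (-132)·(6)·(5) + 15·(6)·(5)·(2) + (-3)·(6)·(5)·(2)·(-1) = -31

-31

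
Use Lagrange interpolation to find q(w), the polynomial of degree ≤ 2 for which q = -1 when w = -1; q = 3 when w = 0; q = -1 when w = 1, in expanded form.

q(w) = -4w^2 + 3

Build the Lagrange basis polynomials:
L_0(w) = w(w - 1) / [2] = (1/2)w^2 - (1/2)w
L_1(w) = (w + 1)(w - 1) / [-1] = -w^2 + 1
L_2(w) = (w + 1)w / [2] = (1/2)w^2 + (1/2)w
q(w) = (-1)·L_0 + 3·L_1 + (-1)·L_2
  (-1)·L_0(w) = -(1/2)w^2 + (1/2)w
  3·L_1(w) = -3w^2 + 3
  (-1)·L_2(w) = -(1/2)w^2 - (1/2)w
Adding term by term: -4w^2 + 3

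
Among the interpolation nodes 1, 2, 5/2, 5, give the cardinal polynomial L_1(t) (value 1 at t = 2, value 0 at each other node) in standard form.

L_1(t) = (t - 1)(t - 5/2)(t - 5) / [(1)·(-1/2)·(-3)]
       = (t^3 - (17/2)t^2 + 20t - 25/2) / (3/2)

L_1(t) = (2/3)t^3 - (17/3)t^2 + (40/3)t - 25/3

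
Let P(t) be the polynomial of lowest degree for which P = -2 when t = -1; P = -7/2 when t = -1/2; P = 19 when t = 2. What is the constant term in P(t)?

-3

L_0(t) = (t + 1/2)(t - 2) / [3/2] = (2/3)t^2 - t - 2/3
L_1(t) = (t + 1)(t - 2) / [-5/4] = -(4/5)t^2 + (4/5)t + 8/5
L_2(t) = (t + 1)(t + 1/2) / [15/2] = (2/15)t^2 + (1/5)t + 1/15
P(t) = (-2)·L_0 + (-7/2)·L_1 + 19·L_2
Only the constant term is needed; take it from each L_i and combine:
(-2)·(-2/3) + (-7/2)·(8/5) + 19·(1/15) = -3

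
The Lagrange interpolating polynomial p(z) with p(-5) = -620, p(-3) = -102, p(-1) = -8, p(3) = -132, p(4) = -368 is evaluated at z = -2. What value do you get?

-32

L_0(-2) = (1)·(-1)·(-5)·(-6)/[(-2)·(-4)·(-8)·(-9)] = -5/96
L_1(-2) = (3)·(-1)·(-5)·(-6)/[(2)·(-2)·(-6)·(-7)] = 15/28
L_2(-2) = (3)·(1)·(-5)·(-6)/[(4)·(2)·(-4)·(-5)] = 9/16
L_3(-2) = (3)·(1)·(-1)·(-6)/[(8)·(6)·(4)·(-1)] = -3/32
L_4(-2) = (3)·(1)·(-1)·(-5)/[(9)·(7)·(5)·(1)] = 1/21
Sum: (-620)·(-5/96) + (-102)·(15/28) + (-8)·(9/16) + (-132)·(-3/32) + (-368)·(1/21) = -32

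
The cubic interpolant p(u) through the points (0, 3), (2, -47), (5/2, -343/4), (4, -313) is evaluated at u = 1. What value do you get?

Evaluate each Lagrange basis at u = 1:
L_0(1) = (-1)·(-3/2)·(-3)/[(-2)·(-5/2)·(-4)] = 9/40
L_1(1) = (1)·(-3/2)·(-3)/[(2)·(-1/2)·(-2)] = 9/4
L_2(1) = (1)·(-1)·(-3)/[(5/2)·(1/2)·(-3/2)] = -8/5
L_3(1) = (1)·(-1)·(-3/2)/[(4)·(2)·(3/2)] = 1/8
Sum: 3·(9/40) + (-47)·(9/4) + (-343/4)·(-8/5) + (-313)·(1/8) = -7

-7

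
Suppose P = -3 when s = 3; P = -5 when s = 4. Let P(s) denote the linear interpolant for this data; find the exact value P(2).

Evaluate each Lagrange basis at s = 2:
L_0(2) = (-2)/[(-1)] = 2
L_1(2) = (-1)/[(1)] = -1
Sum: (-3)·(2) + (-5)·(-1) = -1

-1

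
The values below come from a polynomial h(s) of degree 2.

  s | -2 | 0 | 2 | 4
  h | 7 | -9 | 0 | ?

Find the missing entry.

The 3 known values determine h uniquely (degree ≤ 2).
Evaluate each Lagrange basis at s = 4:
L_0(4) = (4)·(2)/[(-2)·(-4)] = 1
L_1(4) = (6)·(2)/[(2)·(-2)] = -3
L_2(4) = (6)·(4)/[(4)·(2)] = 3
Sum: 7·(1) + (-9)·(-3) + 0 = 34

34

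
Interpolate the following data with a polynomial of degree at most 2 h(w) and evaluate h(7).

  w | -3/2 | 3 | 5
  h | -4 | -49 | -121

-225

Evaluate each Lagrange basis at w = 7:
L_0(7) = (4)·(2)/[(-9/2)·(-13/2)] = 32/117
L_1(7) = (17/2)·(2)/[(9/2)·(-2)] = -17/9
L_2(7) = (17/2)·(4)/[(13/2)·(2)] = 34/13
Sum: (-4)·(32/117) + (-49)·(-17/9) + (-121)·(34/13) = -225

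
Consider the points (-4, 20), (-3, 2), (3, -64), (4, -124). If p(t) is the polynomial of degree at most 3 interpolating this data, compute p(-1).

-4

Using Newton's divided-difference form:
p[-4,-3] = (2 - 20) / (-3 - (-4)) = -18
p[-3,3] = (-64 - 2) / (3 - (-3)) = -11
p[3,4] = (-124 - (-64)) / (4 - 3) = -60
p[-4,-3,3] = (-11 - (-18)) / (3 - (-4)) = 1
p[-3,3,4] = (-60 - (-11)) / (4 - (-3)) = -7
p[-4,-3,3,4] = (-7 - 1) / (4 - (-4)) = -1
p(-1) = 20 + (-18)·(3) + 1·(3)·(2) + (-1)·(3)·(2)·(-4) = -4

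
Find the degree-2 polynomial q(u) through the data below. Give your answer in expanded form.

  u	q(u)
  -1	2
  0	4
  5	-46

q(u) = -2u^2 + 4

Build the Lagrange basis polynomials:
L_0(u) = u(u - 5) / [6] = (1/6)u^2 - (5/6)u
L_1(u) = (u + 1)(u - 5) / [-5] = -(1/5)u^2 + (4/5)u + 1
L_2(u) = (u + 1)u / [30] = (1/30)u^2 + (1/30)u
q(u) = 2·L_0 + 4·L_1 + (-46)·L_2
  2·L_0(u) = (1/3)u^2 - (5/3)u
  4·L_1(u) = -(4/5)u^2 + (16/5)u + 4
  (-46)·L_2(u) = -(23/15)u^2 - (23/15)u
Adding term by term: -2u^2 + 4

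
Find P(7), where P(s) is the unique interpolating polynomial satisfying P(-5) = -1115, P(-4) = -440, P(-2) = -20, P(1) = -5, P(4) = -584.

-5159

L_0(7) = (11)·(9)·(6)·(3)/[(-1)·(-3)·(-6)·(-9)] = 11
L_1(7) = (12)·(9)·(6)·(3)/[(1)·(-2)·(-5)·(-8)] = -243/10
L_2(7) = (12)·(11)·(6)·(3)/[(3)·(2)·(-3)·(-6)] = 22
L_3(7) = (12)·(11)·(9)·(3)/[(6)·(5)·(3)·(-3)] = -66/5
L_4(7) = (12)·(11)·(9)·(6)/[(9)·(8)·(6)·(3)] = 11/2
Sum: (-1115)·(11) + (-440)·(-243/10) + (-20)·(22) + (-5)·(-66/5) + (-584)·(11/2) = -5159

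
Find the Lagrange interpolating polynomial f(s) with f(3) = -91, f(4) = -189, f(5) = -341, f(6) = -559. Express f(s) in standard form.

f(s) = -2s^3 - 3s^2 - 3s - 1

Build the Lagrange basis polynomials:
L_0(s) = (s - 4)(s - 5)(s - 6) / [-6] = -(1/6)s^3 + (5/2)s^2 - (37/3)s + 20
L_1(s) = (s - 3)(s - 5)(s - 6) / [2] = (1/2)s^3 - 7s^2 + (63/2)s - 45
L_2(s) = (s - 3)(s - 4)(s - 6) / [-2] = -(1/2)s^3 + (13/2)s^2 - 27s + 36
L_3(s) = (s - 3)(s - 4)(s - 5) / [6] = (1/6)s^3 - 2s^2 + (47/6)s - 10
f(s) = (-91)·L_0 + (-189)·L_1 + (-341)·L_2 + (-559)·L_3
  (-91)·L_0(s) = (91/6)s^3 - (455/2)s^2 + (3367/3)s - 1820
  (-189)·L_1(s) = -(189/2)s^3 + 1323s^2 - (11907/2)s + 8505
  (-341)·L_2(s) = (341/2)s^3 - (4433/2)s^2 + 9207s - 12276
  (-559)·L_3(s) = -(559/6)s^3 + 1118s^2 - (26273/6)s + 5590
Adding term by term: -2s^3 - 3s^2 - 3s - 1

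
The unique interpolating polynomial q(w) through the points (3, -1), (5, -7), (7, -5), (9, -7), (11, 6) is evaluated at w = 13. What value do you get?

Evaluate each Lagrange basis at w = 13:
L_0(13) = (8)·(6)·(4)·(2)/[(-2)·(-4)·(-6)·(-8)] = 1
L_1(13) = (10)·(6)·(4)·(2)/[(2)·(-2)·(-4)·(-6)] = -5
L_2(13) = (10)·(8)·(4)·(2)/[(4)·(2)·(-2)·(-4)] = 10
L_3(13) = (10)·(8)·(6)·(2)/[(6)·(4)·(2)·(-2)] = -10
L_4(13) = (10)·(8)·(6)·(4)/[(8)·(6)·(4)·(2)] = 5
Sum: (-1)·(1) + (-7)·(-5) + (-5)·(10) + (-7)·(-10) + 6·(5) = 84

84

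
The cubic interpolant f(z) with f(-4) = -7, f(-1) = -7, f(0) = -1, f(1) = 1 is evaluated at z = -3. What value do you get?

L_0(-3) = (-2)·(-3)·(-4)/[(-3)·(-4)·(-5)] = 2/5
L_1(-3) = (1)·(-3)·(-4)/[(3)·(-1)·(-2)] = 2
L_2(-3) = (1)·(-2)·(-4)/[(4)·(1)·(-1)] = -2
L_3(-3) = (1)·(-2)·(-3)/[(5)·(2)·(1)] = 3/5
Sum: (-7)·(2/5) + (-7)·(2) + (-1)·(-2) + 1·(3/5) = -71/5

-71/5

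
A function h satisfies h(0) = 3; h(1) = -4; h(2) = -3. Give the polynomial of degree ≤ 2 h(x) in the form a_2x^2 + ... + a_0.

h(x) = 4x^2 - 11x + 3

Build the Lagrange basis polynomials:
L_0(x) = (x - 1)(x - 2) / [2] = (1/2)x^2 - (3/2)x + 1
L_1(x) = x(x - 2) / [-1] = -x^2 + 2x
L_2(x) = x(x - 1) / [2] = (1/2)x^2 - (1/2)x
h(x) = 3·L_0 + (-4)·L_1 + (-3)·L_2
  3·L_0(x) = (3/2)x^2 - (9/2)x + 3
  (-4)·L_1(x) = 4x^2 - 8x
  (-3)·L_2(x) = -(3/2)x^2 + (3/2)x
Adding term by term: 4x^2 - 11x + 3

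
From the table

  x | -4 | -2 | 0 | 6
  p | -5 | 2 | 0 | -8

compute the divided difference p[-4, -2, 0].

-9/8

p[-4,-2] = (2 - (-5)) / (-2 - (-4)) = 7/2
p[-2,0] = (0 - 2) / (0 - (-2)) = -1
p[-4,-2,0] = (-1 - 7/2) / (0 - (-4)) = -9/8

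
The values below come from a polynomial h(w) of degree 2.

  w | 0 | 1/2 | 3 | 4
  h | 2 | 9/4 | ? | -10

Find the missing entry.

-4

The 3 known values determine h uniquely (degree ≤ 2).
L_0(3) = (5/2)·(-1)/[(-1/2)·(-4)] = -5/4
L_1(3) = (3)·(-1)/[(1/2)·(-7/2)] = 12/7
L_2(3) = (3)·(5/2)/[(4)·(7/2)] = 15/28
Sum: 2·(-5/4) + 9/4·(12/7) + (-10)·(15/28) = -4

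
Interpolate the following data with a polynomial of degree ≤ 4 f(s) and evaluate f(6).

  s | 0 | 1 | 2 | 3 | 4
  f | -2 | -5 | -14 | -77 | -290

Using Newton's divided-difference form:
f[0,1] = (-5 - (-2)) / (1 - 0) = -3
f[1,2] = (-14 - (-5)) / (2 - 1) = -9
f[2,3] = (-77 - (-14)) / (3 - 2) = -63
f[3,4] = (-290 - (-77)) / (4 - 3) = -213
f[0,1,2] = (-9 - (-3)) / (2 - 0) = -3
f[1,2,3] = (-63 - (-9)) / (3 - 1) = -27
f[2,3,4] = (-213 - (-63)) / (4 - 2) = -75
f[0,1,2,3] = (-27 - (-3)) / (3 - 0) = -8
f[1,2,3,4] = (-75 - (-27)) / (4 - 1) = -16
f[0,1,2,3,4] = (-16 - (-8)) / (4 - 0) = -2
f(6) = -2 + (-3)·(6) + (-3)·(6)·(5) + (-8)·(6)·(5)·(4) + (-2)·(6)·(5)·(4)·(3) = -1790

-1790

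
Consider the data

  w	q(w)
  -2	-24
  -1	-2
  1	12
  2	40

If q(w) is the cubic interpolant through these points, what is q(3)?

Evaluate each Lagrange basis at w = 3:
L_0(3) = (4)·(2)·(1)/[(-1)·(-3)·(-4)] = -2/3
L_1(3) = (5)·(2)·(1)/[(1)·(-2)·(-3)] = 5/3
L_2(3) = (5)·(4)·(1)/[(3)·(2)·(-1)] = -10/3
L_3(3) = (5)·(4)·(2)/[(4)·(3)·(1)] = 10/3
Sum: (-24)·(-2/3) + (-2)·(5/3) + 12·(-10/3) + 40·(10/3) = 106

106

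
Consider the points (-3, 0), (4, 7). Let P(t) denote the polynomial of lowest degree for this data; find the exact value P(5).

8

L_0(5) = (1)/[(-7)] = -1/7
L_1(5) = (8)/[(7)] = 8/7
Sum: 0 + 7·(8/7) = 8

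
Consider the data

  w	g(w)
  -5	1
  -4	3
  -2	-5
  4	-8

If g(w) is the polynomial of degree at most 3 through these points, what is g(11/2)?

Using Newton's divided-difference form:
g[-5,-4] = (3 - 1) / (-4 - (-5)) = 2
g[-4,-2] = (-5 - 3) / (-2 - (-4)) = -4
g[-2,4] = (-8 - (-5)) / (4 - (-2)) = -1/2
g[-5,-4,-2] = (-4 - 2) / (-2 - (-5)) = -2
g[-4,-2,4] = (-1/2 - (-4)) / (4 - (-4)) = 7/16
g[-5,-4,-2,4] = (7/16 - (-2)) / (4 - (-5)) = 13/48
g(11/2) = 1 + 2·(21/2) + (-2)·(21/2)·(19/2) + (13/48)·(21/2)·(19/2)·(15/2) = 3215/128

3215/128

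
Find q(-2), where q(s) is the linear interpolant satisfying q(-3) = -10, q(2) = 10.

-6

L_0(-2) = (-4)/[(-5)] = 4/5
L_1(-2) = (1)/[(5)] = 1/5
Sum: (-10)·(4/5) + 10·(1/5) = -6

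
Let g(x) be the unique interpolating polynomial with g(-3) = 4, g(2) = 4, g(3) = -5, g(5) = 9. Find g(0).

L_0(0) = (-2)·(-3)·(-5)/[(-5)·(-6)·(-8)] = 1/8
L_1(0) = (3)·(-3)·(-5)/[(5)·(-1)·(-3)] = 3
L_2(0) = (3)·(-2)·(-5)/[(6)·(1)·(-2)] = -5/2
L_3(0) = (3)·(-2)·(-3)/[(8)·(3)·(2)] = 3/8
Sum: 4·(1/8) + 4·(3) + (-5)·(-5/2) + 9·(3/8) = 227/8

227/8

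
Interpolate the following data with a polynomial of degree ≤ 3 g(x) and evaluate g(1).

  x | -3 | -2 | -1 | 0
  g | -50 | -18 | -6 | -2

Evaluate each Lagrange basis at x = 1:
L_0(1) = (3)·(2)·(1)/[(-1)·(-2)·(-3)] = -1
L_1(1) = (4)·(2)·(1)/[(1)·(-1)·(-2)] = 4
L_2(1) = (4)·(3)·(1)/[(2)·(1)·(-1)] = -6
L_3(1) = (4)·(3)·(2)/[(3)·(2)·(1)] = 4
Sum: (-50)·(-1) + (-18)·(4) + (-6)·(-6) + (-2)·(4) = 6

6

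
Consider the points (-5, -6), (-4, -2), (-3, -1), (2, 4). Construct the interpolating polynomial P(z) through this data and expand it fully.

P(z) = (3/14)z^3 + (15/14)z^2 + (4/7)z - 22/7

L_0(z) = (z + 4)(z + 3)(z - 2) / [-14] = -(1/14)z^3 - (5/14)z^2 + (1/7)z + 12/7
L_1(z) = (z + 5)(z + 3)(z - 2) / [6] = (1/6)z^3 + z^2 - (1/6)z - 5
L_2(z) = (z + 5)(z + 4)(z - 2) / [-10] = -(1/10)z^3 - (7/10)z^2 - (1/5)z + 4
L_3(z) = (z + 5)(z + 4)(z + 3) / [210] = (1/210)z^3 + (2/35)z^2 + (47/210)z + 2/7
P(z) = (-6)·L_0 + (-2)·L_1 + (-1)·L_2 + 4·L_3
  (-6)·L_0(z) = (3/7)z^3 + (15/7)z^2 - (6/7)z - 72/7
  (-2)·L_1(z) = -(1/3)z^3 - 2z^2 + (1/3)z + 10
  (-1)·L_2(z) = (1/10)z^3 + (7/10)z^2 + (1/5)z - 4
  4·L_3(z) = (2/105)z^3 + (8/35)z^2 + (94/105)z + 8/7
Adding term by term: (3/14)z^3 + (15/14)z^2 + (4/7)z - 22/7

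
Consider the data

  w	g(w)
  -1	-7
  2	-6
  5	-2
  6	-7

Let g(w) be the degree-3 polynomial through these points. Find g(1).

Evaluate each Lagrange basis at w = 1:
L_0(1) = (-1)·(-4)·(-5)/[(-3)·(-6)·(-7)] = 10/63
L_1(1) = (2)·(-4)·(-5)/[(3)·(-3)·(-4)] = 10/9
L_2(1) = (2)·(-1)·(-5)/[(6)·(3)·(-1)] = -5/9
L_3(1) = (2)·(-1)·(-4)/[(7)·(4)·(1)] = 2/7
Sum: (-7)·(10/63) + (-6)·(10/9) + (-2)·(-5/9) + (-7)·(2/7) = -26/3

-26/3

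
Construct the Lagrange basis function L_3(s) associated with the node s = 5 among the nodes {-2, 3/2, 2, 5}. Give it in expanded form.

L_3(s) = (s + 2)(s - 3/2)(s - 2) / [(7)·(7/2)·(3)]
       = (s^3 - (3/2)s^2 - 4s + 6) / (147/2)

L_3(s) = (2/147)s^3 - (1/49)s^2 - (8/147)s + 4/49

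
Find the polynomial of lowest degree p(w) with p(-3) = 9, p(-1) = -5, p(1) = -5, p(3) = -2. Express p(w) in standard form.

p(w) = -(11/48)w^3 + (17/16)w^2 + (11/48)w - 97/16

L_0(w) = (w + 1)(w - 1)(w - 3) / [-48] = -(1/48)w^3 + (1/16)w^2 + (1/48)w - 1/16
L_1(w) = (w + 3)(w - 1)(w - 3) / [16] = (1/16)w^3 - (1/16)w^2 - (9/16)w + 9/16
L_2(w) = (w + 3)(w + 1)(w - 3) / [-16] = -(1/16)w^3 - (1/16)w^2 + (9/16)w + 9/16
L_3(w) = (w + 3)(w + 1)(w - 1) / [48] = (1/48)w^3 + (1/16)w^2 - (1/48)w - 1/16
p(w) = 9·L_0 + (-5)·L_1 + (-5)·L_2 + (-2)·L_3
  9·L_0(w) = -(3/16)w^3 + (9/16)w^2 + (3/16)w - 9/16
  (-5)·L_1(w) = -(5/16)w^3 + (5/16)w^2 + (45/16)w - 45/16
  (-5)·L_2(w) = (5/16)w^3 + (5/16)w^2 - (45/16)w - 45/16
  (-2)·L_3(w) = -(1/24)w^3 - (1/8)w^2 + (1/24)w + 1/8
Adding term by term: -(11/48)w^3 + (17/16)w^2 + (11/48)w - 97/16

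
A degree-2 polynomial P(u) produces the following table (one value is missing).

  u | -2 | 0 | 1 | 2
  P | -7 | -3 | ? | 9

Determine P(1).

The 3 known values determine P uniquely (degree ≤ 2).
L_0(1) = (1)·(-1)/[(-2)·(-4)] = -1/8
L_1(1) = (3)·(-1)/[(2)·(-2)] = 3/4
L_2(1) = (3)·(1)/[(4)·(2)] = 3/8
Sum: (-7)·(-1/8) + (-3)·(3/4) + 9·(3/8) = 2

2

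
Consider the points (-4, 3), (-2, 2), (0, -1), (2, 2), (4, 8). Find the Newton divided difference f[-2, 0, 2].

f[-2,0] = (-1 - 2) / (0 - (-2)) = -3/2
f[0,2] = (2 - (-1)) / (2 - 0) = 3/2
f[-2,0,2] = (3/2 - (-3/2)) / (2 - (-2)) = 3/4

3/4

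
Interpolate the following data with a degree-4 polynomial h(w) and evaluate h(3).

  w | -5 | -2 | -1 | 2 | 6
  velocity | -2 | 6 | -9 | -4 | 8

1062/77

Evaluate each Lagrange basis at w = 3:
L_0(3) = (5)·(4)·(1)·(-3)/[(-3)·(-4)·(-7)·(-11)] = -5/77
L_1(3) = (8)·(4)·(1)·(-3)/[(3)·(-1)·(-4)·(-8)] = 1
L_2(3) = (8)·(5)·(1)·(-3)/[(4)·(1)·(-3)·(-7)] = -10/7
L_3(3) = (8)·(5)·(4)·(-3)/[(7)·(4)·(3)·(-4)] = 10/7
L_4(3) = (8)·(5)·(4)·(1)/[(11)·(8)·(7)·(4)] = 5/77
Sum: (-2)·(-5/77) + 6·(1) + (-9)·(-10/7) + (-4)·(10/7) + 8·(5/77) = 1062/77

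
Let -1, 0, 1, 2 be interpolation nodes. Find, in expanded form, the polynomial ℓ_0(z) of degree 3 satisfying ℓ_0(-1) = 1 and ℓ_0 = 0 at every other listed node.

ℓ_0(z) = z(z - 1)(z - 2) / [(-1)·(-2)·(-3)]
       = (z^3 - 3z^2 + 2z) / (-6)

ℓ_0(z) = -(1/6)z^3 + (1/2)z^2 - (1/3)z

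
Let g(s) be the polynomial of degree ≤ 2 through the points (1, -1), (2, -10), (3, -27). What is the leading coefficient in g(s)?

-4

Build the Lagrange basis polynomials:
L_0(s) = (s - 2)(s - 3) / [2] = (1/2)s^2 - (5/2)s + 3
L_1(s) = (s - 1)(s - 3) / [-1] = -s^2 + 4s - 3
L_2(s) = (s - 1)(s - 2) / [2] = (1/2)s^2 - (3/2)s + 1
g(s) = (-1)·L_0 + (-10)·L_1 + (-27)·L_2
Only the coefficient of s^2 is needed; take it from each L_i and combine:
(-1)·(1/2) + (-10)·(-1) + (-27)·(1/2) = -4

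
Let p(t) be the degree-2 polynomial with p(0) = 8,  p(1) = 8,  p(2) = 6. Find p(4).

Evaluate each Lagrange basis at t = 4:
L_0(4) = (3)·(2)/[(-1)·(-2)] = 3
L_1(4) = (4)·(2)/[(1)·(-1)] = -8
L_2(4) = (4)·(3)/[(2)·(1)] = 6
Sum: 8·(3) + 8·(-8) + 6·(6) = -4

-4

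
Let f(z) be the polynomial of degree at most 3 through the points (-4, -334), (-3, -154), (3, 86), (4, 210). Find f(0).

L_0(0) = (3)·(-3)·(-4)/[(-1)·(-7)·(-8)] = -9/14
L_1(0) = (4)·(-3)·(-4)/[(1)·(-6)·(-7)] = 8/7
L_2(0) = (4)·(3)·(-4)/[(7)·(6)·(-1)] = 8/7
L_3(0) = (4)·(3)·(-3)/[(8)·(7)·(1)] = -9/14
Sum: (-334)·(-9/14) + (-154)·(8/7) + 86·(8/7) + 210·(-9/14) = 2

2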